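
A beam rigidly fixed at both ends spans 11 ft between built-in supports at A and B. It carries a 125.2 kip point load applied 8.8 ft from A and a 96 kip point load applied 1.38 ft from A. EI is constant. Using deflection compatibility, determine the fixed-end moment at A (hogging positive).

Release both end moments; the primary structure is a simply-supported span AB with redundants M_A and M_B.
Simple-span end rotations at A and B under the given loads:
  at A: point load 125.2 at a = 8.8: Pab(L + b)/(6LEI) = 484.8/EI
  at B: point load 125.2 at a = 8.8: Pab(L + a)/(6LEI) = 727.2/EI
  at A: point load 96 at a = 1.38: Pab(L + b)/(6LEI) = 398.2/EI
  at B: point load 96 at a = 1.38: Pab(L + a)/(6LEI) = 239.1/EI
  θ_A0 = 882.9/EI,  θ_B0 = 966.2/EI
Flexibility coefficients: a unit moment at one end gives L/(3EI) there and L/(6EI) at the far end, so f₁₁ = f₂₂ = 3.667/EI and f₁₂ = f₂₁ = 1.833/EI.
Compatibility — zero rotation at each built-in end:
  3.667 M_A + 1.833 M_B = 882.9
  1.833 M_A + 3.667 M_B = 966.2
Solving the pair gives M_A = 145.4 kip·ft and M_B = 190.8 kip·ft (hogging).

M_A = 145.4 kip·ft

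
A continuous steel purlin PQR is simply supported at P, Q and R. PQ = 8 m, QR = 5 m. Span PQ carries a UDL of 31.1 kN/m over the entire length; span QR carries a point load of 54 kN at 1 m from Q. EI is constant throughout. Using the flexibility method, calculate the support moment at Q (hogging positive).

Take M_Q as the redundant. Released structure: two simple spans PQ and QR with a hinge at Q.
Rotations at Q on the released spans (each span's end-slope, ×1/EI):
  span PQ: UDL 31.1: wL³/(24EI) = 663.5/EI
  span QR: point load 54 at a = 1: Pab(L + b)/(6LEI) = 64.8/EI
  relative rotation θ_0 = (663.5 + 64.8)/EI = 728.3/EI
A unit hogging moment at Q produces rotation L₁/(3EI) + L₂/(3EI) = 4.333/EI.
Compatibility: M_Q·(L₁+L₂)/(3EI) = θ_0, giving M_Q = 168.1 kN·m (hogging).

M_Q = 168.1 kN·m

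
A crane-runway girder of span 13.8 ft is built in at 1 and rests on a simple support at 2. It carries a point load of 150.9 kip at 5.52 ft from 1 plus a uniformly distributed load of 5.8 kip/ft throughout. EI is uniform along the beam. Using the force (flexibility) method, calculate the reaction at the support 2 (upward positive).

R_2 = 61.4 kip

Choose R_2 as the redundant. The primary structure is the cantilever fixed at 1.
Downward deflection at the released point 2 due to the loads:
  point load 150.9 at a = 5.52: Pa²(3L − a)/(6EI) = 27496/EI
  UDL 5.8: wL⁴/(8EI) = 26294/EI
  δ_0 = 53790/EI
Tip deflection under a unit load at 2: L³/(3EI) = 876/EI.
The prop prevents deflection at 2: R_2 = δ_0/δ_{22} = 53790/876 = 61.4 kip.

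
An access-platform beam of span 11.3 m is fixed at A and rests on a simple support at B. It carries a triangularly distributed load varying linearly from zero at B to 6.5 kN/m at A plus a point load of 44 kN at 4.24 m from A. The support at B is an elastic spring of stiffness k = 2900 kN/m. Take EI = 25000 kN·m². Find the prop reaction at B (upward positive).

R_B = 15.2 kN

Take the reaction at B as the redundant and release it; the primary structure is a cantilever fixed at A.
Downward deflection at the released point B due to the loads:
  triangular load, peak 6.5 at the fixed end: w₀L⁴/(30EI) = 3533/EI
  point load 44 at a = 4.24: Pa²(3L − a)/(6EI) = 3910/EI
  δ_0 = 7443/EI
Flexibility coefficient — unit upward force at B: δ_{BB} = L³/(3EI) = 481/EI.
With EI = 25000 kN·m²: δ_0 = 0.29772 m and δ_{BB} = 0.019239 m/kN.
Compatibility — the spring shortens by R_B/k under the reaction it provides: δ_0 − R_B·δ_{BB} = R_B/k. With 1/k = 0.000345 m/kN, R_B = δ_0 / (δ_{BB} + 1/k) = 0.29772 / (0.019239 + 0.000345) = 15.2 kN.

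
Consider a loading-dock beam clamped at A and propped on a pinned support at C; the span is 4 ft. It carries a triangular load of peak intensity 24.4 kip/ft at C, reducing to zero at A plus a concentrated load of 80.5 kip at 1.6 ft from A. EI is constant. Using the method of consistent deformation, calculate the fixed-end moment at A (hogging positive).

M_A = 84.6 kip·ft

Release the roller at C. Primary structure: cantilever fixed at A.
Deflection at C on the released cantilever, summing each load's contribution:
  triangular load, peak 24.4 at the free end: 11w₀L⁴/(120EI) = 572.6/EI
  point load 80.5 at a = 1.6: Pa²(3L − a)/(6EI) = 357.2/EI
  δ_0 = 929.8/EI
Tip deflection under a unit load at C: L³/(3EI) = 21.33/EI.
The prop prevents deflection at C: R_C = δ_0/δ_{CC} = 929.8/21.33 = 43.58 kip.
Moment equilibrium about A: M_A = Σ(load moments about A) − R_C·L = 258.9 − 43.58×4 = 84.6 kip·ft.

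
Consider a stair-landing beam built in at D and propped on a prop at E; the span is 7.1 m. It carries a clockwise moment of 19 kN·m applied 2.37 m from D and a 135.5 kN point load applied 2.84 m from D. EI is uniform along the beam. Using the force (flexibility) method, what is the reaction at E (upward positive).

R_E = 30.42 kN

Remove the prop at E; the released (primary) structure is a cantilever built in at D.
Downward deflection at the released point E due to the loads:
  clockwise couple 19 at a = 2.37: M₀a(2L − a)/(2EI) = 266.4/EI
  point load 135.5 at a = 2.84: Pa²(3L − a)/(6EI) = 3362/EI
  δ_0 = 3629/EI
Tip deflection under a unit load at E: L³/(3EI) = 119.3/EI.
Compatibility at E: δ_0 − R_E·δ_{EE} = 0, so R_E = 3629/119.3 = 30.42 kN.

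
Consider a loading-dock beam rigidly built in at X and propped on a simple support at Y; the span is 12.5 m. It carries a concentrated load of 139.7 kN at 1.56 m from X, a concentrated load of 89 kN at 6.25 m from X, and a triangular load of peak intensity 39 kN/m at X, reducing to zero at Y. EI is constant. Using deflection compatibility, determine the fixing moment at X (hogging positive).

Take the reaction at Y as the redundant and release it; the primary structure is a cantilever fixed at X.
Primary-structure tip deflection at Y by superposition:
  point load 139.7 at a = 1.56: Pa²(3L − a)/(6EI) = 2036/EI
  point load 89 at a = 6.25: Pa²(3L − a)/(6EI) = 18107/EI
  triangular load, peak 39 at the fixed end: w₀L⁴/(30EI) = 31738/EI
  δ_0 = 51882/EI
Flexibility coefficient — unit upward force at Y: δ_{YY} = L³/(3EI) = 651/EI.
Compatibility at Y: δ_0 − R_Y·δ_{YY} = 0, so R_Y = 51882/651 = 79.69 kN.
Moment equilibrium about X: M_X = Σ(load moments about X) − R_Y·L = 1790 − 79.69×12.5 = 793.7 kN·m.

M_X = 793.7 kN·m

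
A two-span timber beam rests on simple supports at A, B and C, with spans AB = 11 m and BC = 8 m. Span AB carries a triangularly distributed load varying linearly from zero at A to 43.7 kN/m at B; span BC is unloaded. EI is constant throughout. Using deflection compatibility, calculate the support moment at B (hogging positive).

M_B = 204.1 kN·m

Take M_B as the redundant. Released structure: two simple spans AB and BC with a hinge at B.
End slopes at the hinge B, treating each span as simply supported:
  span AB: triangular load, peak 43.7: w₀L³/(45EI) = 1293/EI
  relative rotation θ_0 = (1293 + 0)/EI = 1293/EI
A unit hogging moment at B produces rotation L₁/(3EI) + L₂/(3EI) = 6.333/EI.
Slope continuity at B: θ_0 = M_B·6.333/EI, so M_B = 1293/6.333 = 204.1 kN·m (hogging).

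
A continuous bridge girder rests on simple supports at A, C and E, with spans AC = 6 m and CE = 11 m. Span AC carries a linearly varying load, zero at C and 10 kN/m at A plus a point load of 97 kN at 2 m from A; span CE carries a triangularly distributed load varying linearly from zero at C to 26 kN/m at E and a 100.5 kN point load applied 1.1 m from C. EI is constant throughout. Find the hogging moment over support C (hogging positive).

Release continuity at C by inserting a hinge; the redundant is the internal moment M_C. The primary structure is two simply-supported spans AC and CE.
Rotations at C on the released spans (each span's end-slope, ×1/EI):
  span AC: triangular load, peak 10: 7w₀L³/(360EI) = 42/EI
  span AC: point load 97 at a = 2: Pab(L + a)/(6LEI) = 172.4/EI
  span CE: triangular load, peak 26: 7w₀L³/(360EI) = 672.9/EI
  span CE: point load 100.5 at a = 1.1: Pab(L + b)/(6LEI) = 346.6/EI
  relative rotation θ_0 = (214.4 + 1019)/EI = 1234/EI
A unit hogging moment at C produces rotation L₁/(3EI) + L₂/(3EI) = 5.667/EI.
Slope continuity at C: θ_0 = M_C·5.667/EI, so M_C = 1234/5.667 = 217.7 kN·m (hogging).

M_C = 217.7 kN·m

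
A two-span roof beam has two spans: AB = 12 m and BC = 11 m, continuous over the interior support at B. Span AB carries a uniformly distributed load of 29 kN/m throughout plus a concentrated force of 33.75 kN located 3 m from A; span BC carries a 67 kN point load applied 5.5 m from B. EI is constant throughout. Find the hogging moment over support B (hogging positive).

M_B = 363.2 kN·m

Release continuity at B by inserting a hinge; the redundant is the internal moment M_B. The primary structure is two simply-supported spans AB and BC.
Discontinuity in slope at B on the released structure — sum the simple-span end rotations:
  span AB: UDL 29: wL³/(24EI) = 2088/EI
  span AB: point load 33.75 at a = 3: Pab(L + a)/(6LEI) = 189.8/EI
  span BC: point load 67 at a = 5.5: Pab(L + b)/(6LEI) = 506.7/EI
  relative rotation θ_0 = (2278 + 506.7)/EI = 2785/EI
A unit hogging moment at B produces rotation L₁/(3EI) + L₂/(3EI) = 7.667/EI.
Slope continuity at B: θ_0 = M_B·7.667/EI, so M_B = 2785/7.667 = 363.2 kN·m (hogging).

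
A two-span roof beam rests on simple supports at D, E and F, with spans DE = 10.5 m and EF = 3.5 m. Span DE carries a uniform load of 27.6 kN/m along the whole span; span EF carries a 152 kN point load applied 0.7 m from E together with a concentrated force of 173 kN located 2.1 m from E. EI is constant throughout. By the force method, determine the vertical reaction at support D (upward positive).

Take M_E as the redundant. Released structure: two simple spans DE and EF with a hinge at E.
End slopes at the hinge E, treating each span as simply supported:
  span DE: UDL 27.6: wL³/(24EI) = 1331/EI
  span EF: point load 152 at a = 0.7: Pab(L + b)/(6LEI) = 89.38/EI
  span EF: point load 173 at a = 2.1: Pab(L + b)/(6LEI) = 118.7/EI
  relative rotation θ_0 = (1331 + 208.1)/EI = 1539/EI
A unit hogging moment at E produces rotation L₁/(3EI) + L₂/(3EI) = 4.667/EI.
Slope continuity at E: θ_0 = M_E·4.667/EI, so M_E = 1539/4.667 = 329.9 kN·m (hogging).
Span DE, ΣM about D with M_E applied at E: R_E^{DE}·10.5 = 1521 + 329.9, so R_E^{DE} = 176.3 kN and R_D = 289.8 − 176.3 = 113.5 kN.

R_D = 113.5 kN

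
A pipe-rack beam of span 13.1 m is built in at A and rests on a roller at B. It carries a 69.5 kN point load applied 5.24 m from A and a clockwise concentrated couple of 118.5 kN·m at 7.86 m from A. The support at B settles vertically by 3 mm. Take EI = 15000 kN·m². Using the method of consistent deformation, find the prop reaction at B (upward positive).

Take the reaction at B as the redundant and release it; the primary structure is a cantilever fixed at A.
Free-end deflection of the primary structure under the applied loading (downward +):
  point load 69.5 at a = 5.24: Pa²(3L − a)/(6EI) = 10833/EI
  clockwise couple 118.5 at a = 7.86: M₀a(2L − a)/(2EI) = 8541/EI
  δ_0 = 19374/EI
Tip deflection under a unit load at B: L³/(3EI) = 749.4/EI.
With EI = 15000 kN·m²: δ_0 = 1.2916 m and δ_{BB} = 0.049958 m/kN.
Compatibility — the beam at B must follow the support down by 0.003 m: δ_0 − R_B·δ_{BB} = 0.003, so R_B = (1.2916 − 0.003)/0.049958 = 25.79 kN.

R_B = 25.79 kN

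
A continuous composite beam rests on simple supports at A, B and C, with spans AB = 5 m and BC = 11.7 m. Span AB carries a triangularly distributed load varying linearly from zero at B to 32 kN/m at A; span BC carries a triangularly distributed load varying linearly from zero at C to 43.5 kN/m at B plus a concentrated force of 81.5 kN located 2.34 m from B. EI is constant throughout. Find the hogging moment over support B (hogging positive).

Insert a hinge at B; M_B is the redundant, and each span becomes simply supported.
End slopes at the hinge B, treating each span as simply supported:
  span AB: triangular load, peak 32: 7w₀L³/(360EI) = 77.78/EI
  span BC: triangular load, peak 43.5: w₀L³/(45EI) = 1548/EI
  span BC: point load 81.5 at a = 2.34: Pab(L + b)/(6LEI) = 535.5/EI
  relative rotation θ_0 = (77.78 + 2084)/EI = 2162/EI
A unit hogging moment at B produces rotation L₁/(3EI) + L₂/(3EI) = 5.567/EI.
Compatibility: M_B·(L₁+L₂)/(3EI) = θ_0, giving M_B = 388.3 kN·m (hogging).

M_B = 388.3 kN·m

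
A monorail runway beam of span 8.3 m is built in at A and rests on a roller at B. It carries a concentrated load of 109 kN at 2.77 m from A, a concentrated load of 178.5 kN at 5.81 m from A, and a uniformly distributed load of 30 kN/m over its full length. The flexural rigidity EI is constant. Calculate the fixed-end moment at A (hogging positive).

Release the roller at B. Primary structure: cantilever fixed at A.
Primary-structure tip deflection at B by superposition:
  point load 109 at a = 2.77: Pa²(3L − a)/(6EI) = 3085/EI
  point load 178.5 at a = 5.81: Pa²(3L − a)/(6EI) = 19171/EI
  UDL 30: wL⁴/(8EI) = 17797/EI
  δ_0 = 40053/EI
Flexibility coefficient — unit upward force at B: δ_{BB} = L³/(3EI) = 190.6/EI.
Compatibility at B: δ_0 − R_B·δ_{BB} = 0, so R_B = 40053/190.6 = 210.1 kN.
Moment equilibrium about A: M_A = Σ(load moments about A) − R_B·L = 2372 − 210.1×8.3 = 628.2 kN·m.

M_A = 628.2 kN·m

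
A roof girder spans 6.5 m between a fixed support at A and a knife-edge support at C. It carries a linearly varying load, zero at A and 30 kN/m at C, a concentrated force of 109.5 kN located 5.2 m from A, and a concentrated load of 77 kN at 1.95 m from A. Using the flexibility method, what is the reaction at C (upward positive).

Release the roller at C. Primary structure: cantilever fixed at A.
Primary-structure tip deflection at C by superposition:
  triangular load, peak 30 at the free end: 11w₀L⁴/(120EI) = 4909/EI
  point load 109.5 at a = 5.2: Pa²(3L − a)/(6EI) = 7057/EI
  point load 77 at a = 1.95: Pa²(3L − a)/(6EI) = 856.4/EI
  δ_0 = 12822/EI
Flexibility coefficient — unit upward force at C: δ_{CC} = L³/(3EI) = 91.54/EI.
Compatibility at C: δ_0 − R_C·δ_{CC} = 0, so R_C = 12822/91.54 = 140.1 kN.

R_C = 140.1 kN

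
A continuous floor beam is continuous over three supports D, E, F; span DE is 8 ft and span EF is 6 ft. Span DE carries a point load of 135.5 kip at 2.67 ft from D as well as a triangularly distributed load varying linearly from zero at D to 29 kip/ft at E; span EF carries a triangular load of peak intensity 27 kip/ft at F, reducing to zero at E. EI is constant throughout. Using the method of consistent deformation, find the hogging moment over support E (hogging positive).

Release continuity at E by inserting a hinge; the redundant is the internal moment M_E. The primary structure is two simply-supported spans DE and EF.
Rotations at E on the released spans (each span's end-slope, ×1/EI):
  span DE: point load 135.5 at a = 2.67: Pab(L + a)/(6LEI) = 428.6/EI
  span DE: triangular load, peak 29: w₀L³/(45EI) = 330/EI
  span EF: triangular load, peak 27: 7w₀L³/(360EI) = 113.4/EI
  relative rotation θ_0 = (758.6 + 113.4)/EI = 872/EI
A unit hogging moment at E produces rotation L₁/(3EI) + L₂/(3EI) = 4.667/EI.
Slope continuity at E: θ_0 = M_E·4.667/EI, so M_E = 872/4.667 = 186.9 kip·ft (hogging).

M_E = 186.9 kip·ft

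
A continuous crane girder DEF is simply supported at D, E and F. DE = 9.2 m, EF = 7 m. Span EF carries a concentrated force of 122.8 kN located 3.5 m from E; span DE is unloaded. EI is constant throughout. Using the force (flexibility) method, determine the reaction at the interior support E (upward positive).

R_E = 78.92 kN

Take M_E as the redundant. Released structure: two simple spans DE and EF with a hinge at E.
Discontinuity in slope at E on the released structure — sum the simple-span end rotations:
  span EF: point load 122.8 at a = 3.5: Pab(L + b)/(6LEI) = 376.1/EI
  relative rotation θ_0 = (0 + 376.1)/EI = 376.1/EI
A unit hogging moment at E produces rotation L₁/(3EI) + L₂/(3EI) = 5.4/EI.
Slope continuity at E: θ_0 = M_E·5.4/EI, so M_E = 376.1/5.4 = 69.64 kN·m (hogging).
Span DE, ΣM about D with M_E applied at E: R_E^{DE}·9.2 = 0 + 69.64, so R_E^{DE} = 7.57 kN and R_D = 0 − 7.57 = -7.57 kN.
Span EF, ΣM about F: R_E^{EF}·7 = 429.8 + 69.64, so R_E^{EF} = 71.35 kN and R_F = 122.8 − 71.35 = 51.45 kN.
R_E = 7.57 + 71.35 = 78.92 kN.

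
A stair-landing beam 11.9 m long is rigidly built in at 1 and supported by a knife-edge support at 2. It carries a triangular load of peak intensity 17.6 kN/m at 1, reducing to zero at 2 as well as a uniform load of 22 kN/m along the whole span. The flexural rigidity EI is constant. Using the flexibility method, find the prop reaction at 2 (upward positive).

R_2 = 119.1 kN

Take the reaction at 2 as the redundant and release it; the primary structure is a cantilever fixed at 1.
Free-end deflection of the primary structure under the applied loading (downward +):
  triangular load, peak 17.6 at the fixed end: w₀L⁴/(30EI) = 11765/EI
  UDL 22: wL⁴/(8EI) = 55147/EI
  δ_0 = 66911/EI
Flexibility coefficient — unit upward force at 2: δ_{22} = L³/(3EI) = 561.7/EI.
The prop prevents deflection at 2: R_2 = δ_0/δ_{22} = 66911/561.7 = 119.1 kN.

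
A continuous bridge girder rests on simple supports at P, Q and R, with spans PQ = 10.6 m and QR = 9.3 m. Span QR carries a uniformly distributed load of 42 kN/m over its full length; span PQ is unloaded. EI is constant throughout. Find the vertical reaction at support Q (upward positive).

R_Q = 238.1 kN

Take M_Q as the redundant. Released structure: two simple spans PQ and QR with a hinge at Q.
Discontinuity in slope at Q on the released structure — sum the simple-span end rotations:
  span QR: UDL 42: wL³/(24EI) = 1408/EI
  relative rotation θ_0 = (0 + 1408)/EI = 1408/EI
A unit hogging moment at Q produces rotation L₁/(3EI) + L₂/(3EI) = 6.633/EI.
Compatibility: M_Q·(L₁+L₂)/(3EI) = θ_0, giving M_Q = 212.2 kN·m (hogging).
Span PQ, ΣM about P with M_Q applied at Q: R_Q^{PQ}·10.6 = 0 + 212.2, so R_Q^{PQ} = 20.02 kN and R_P = 0 − 20.02 = -20.02 kN.
Span QR, ΣM about R: R_Q^{QR}·9.3 = 1816 + 212.2, so R_Q^{QR} = 218.1 kN and R_R = 390.6 − 218.1 = 172.5 kN.
R_Q = 20.02 + 218.1 = 238.1 kN.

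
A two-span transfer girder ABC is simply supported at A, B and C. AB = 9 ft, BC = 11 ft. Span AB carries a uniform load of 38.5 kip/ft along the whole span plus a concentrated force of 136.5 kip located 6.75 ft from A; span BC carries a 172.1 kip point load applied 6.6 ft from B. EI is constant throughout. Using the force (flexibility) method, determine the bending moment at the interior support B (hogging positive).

Insert a hinge at B; M_B is the redundant, and each span becomes simply supported.
Rotations at B on the released spans (each span's end-slope, ×1/EI):
  span AB: UDL 38.5: wL³/(24EI) = 1169/EI
  span AB: point load 136.5 at a = 6.75: Pab(L + a)/(6LEI) = 604.7/EI
  span BC: point load 172.1 at a = 6.6: Pab(L + b)/(6LEI) = 1166/EI
  relative rotation θ_0 = (1774 + 1166)/EI = 2940/EI
A unit hogging moment at B produces rotation L₁/(3EI) + L₂/(3EI) = 6.667/EI.
Compatibility: M_B·(L₁+L₂)/(3EI) = θ_0, giving M_B = 441 kip·ft (hogging).

M_B = 441 kip·ft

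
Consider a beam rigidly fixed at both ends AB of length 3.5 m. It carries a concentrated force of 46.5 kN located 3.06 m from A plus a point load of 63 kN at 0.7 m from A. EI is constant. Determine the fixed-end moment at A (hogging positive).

M_A = 30.47 kN·m

Release both end moments; the primary structure is a simply-supported span AB with redundants M_A and M_B.
End rotations of the released simple span under the applied load (×1/EI):
  at A: point load 46.5 at a = 3.06: Pab(L + b)/(6LEI) = 11.75/EI
  at B: point load 46.5 at a = 3.06: Pab(L + a)/(6LEI) = 19.56/EI
  at A: point load 63 at a = 0.7: Pab(L + b)/(6LEI) = 37.04/EI
  at B: point load 63 at a = 0.7: Pab(L + a)/(6LEI) = 24.7/EI
  θ_A0 = 48.79/EI,  θ_B0 = 44.25/EI
Flexibility coefficients: a unit moment at one end gives L/(3EI) there and L/(6EI) at the far end, so f₁₁ = f₂₂ = 1.167/EI and f₁₂ = f₂₁ = 0.5833/EI.
Compatibility — zero rotation at each built-in end:
  1.167 M_A + 0.5833 M_B = 48.79
  0.5833 M_A + 1.167 M_B = 44.25
Solving the pair gives M_A = 30.47 kN·m and M_B = 22.7 kN·m (hogging).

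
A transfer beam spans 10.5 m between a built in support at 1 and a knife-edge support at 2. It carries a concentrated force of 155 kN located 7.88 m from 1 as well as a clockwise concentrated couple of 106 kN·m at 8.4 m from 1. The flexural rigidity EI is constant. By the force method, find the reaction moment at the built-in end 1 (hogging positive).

Take the reaction at 2 as the redundant and release it; the primary structure is a cantilever fixed at 1.
Downward deflection at the released point 2 due to the loads:
  point load 155 at a = 7.88: Pa²(3L − a)/(6EI) = 37889/EI
  clockwise couple 106 at a = 8.4: M₀a(2L − a)/(2EI) = 5610/EI
  δ_0 = 43498/EI
Tip deflection under a unit load at 2: L³/(3EI) = 385.9/EI.
Compatibility at 2: δ_0 − R_2·δ_{22} = 0, so R_2 = 43498/385.9 = 112.7 kN.
Moment equilibrium about 1: M_1 = Σ(load moments about 1) − R_2·L = 1327 − 112.7×10.5 = 143.8 kN·m.

M_1 = 143.8 kN·m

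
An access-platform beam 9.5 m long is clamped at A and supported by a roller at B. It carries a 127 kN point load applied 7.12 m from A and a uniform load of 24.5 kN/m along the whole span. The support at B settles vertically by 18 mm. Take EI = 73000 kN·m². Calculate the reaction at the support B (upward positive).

R_B = 163 kN

Remove the prop at B; the released (primary) structure is a cantilever built in at A.
Primary-structure tip deflection at B by superposition:
  point load 127 at a = 7.12: Pa²(3L − a)/(6EI) = 22941/EI
  UDL 24.5: wL⁴/(8EI) = 24944/EI
  δ_0 = 47886/EI
Tip deflection under a unit load at B: L³/(3EI) = 285.8/EI.
With EI = 73000 kN·m²: δ_0 = 0.65597 m and δ_{BB} = 0.003915 m/kN.
Compatibility — the beam at B must follow the support down by 0.018 m: δ_0 − R_B·δ_{BB} = 0.018, so R_B = (0.65597 − 0.018)/0.003915 = 163 kN.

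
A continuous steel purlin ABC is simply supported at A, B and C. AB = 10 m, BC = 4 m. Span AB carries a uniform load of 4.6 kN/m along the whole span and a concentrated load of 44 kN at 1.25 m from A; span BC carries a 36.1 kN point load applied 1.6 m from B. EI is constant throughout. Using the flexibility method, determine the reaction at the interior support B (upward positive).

R_B = 74.08 kN

Release continuity at B by inserting a hinge; the redundant is the internal moment M_B. The primary structure is two simply-supported spans AB and BC.
Rotations at B on the released spans (each span's end-slope, ×1/EI):
  span AB: UDL 4.6: wL³/(24EI) = 191.7/EI
  span AB: point load 44 at a = 1.25: Pab(L + a)/(6LEI) = 90.23/EI
  span BC: point load 36.1 at a = 1.6: Pab(L + b)/(6LEI) = 36.97/EI
  relative rotation θ_0 = (281.9 + 36.97)/EI = 318.9/EI
A unit hogging moment at B produces rotation L₁/(3EI) + L₂/(3EI) = 4.667/EI.
Slope continuity at B: θ_0 = M_B·4.667/EI, so M_B = 318.9/4.667 = 68.33 kN·m (hogging).
Span AB, ΣM about A with M_B applied at B: R_B^{AB}·10 = 285 + 68.33, so R_B^{AB} = 35.33 kN and R_A = 90 − 35.33 = 54.67 kN.
Span BC, ΣM about C: R_B^{BC}·4 = 86.64 + 68.33, so R_B^{BC} = 38.74 kN and R_C = 36.1 − 38.74 = -2.642 kN.
R_B = 35.33 + 38.74 = 74.08 kN.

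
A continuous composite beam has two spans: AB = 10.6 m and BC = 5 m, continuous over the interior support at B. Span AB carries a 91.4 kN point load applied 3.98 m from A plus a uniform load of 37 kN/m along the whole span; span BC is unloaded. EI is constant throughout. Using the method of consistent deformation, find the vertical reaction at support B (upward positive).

Take M_B as the redundant. Released structure: two simple spans AB and BC with a hinge at B.
End slopes at the hinge B, treating each span as simply supported:
  span AB: point load 91.4 at a = 3.98: Pab(L + a)/(6LEI) = 552.1/EI
  span AB: UDL 37: wL³/(24EI) = 1836/EI
  relative rotation θ_0 = (2388 + 0)/EI = 2388/EI
A unit hogging moment at B produces rotation L₁/(3EI) + L₂/(3EI) = 5.2/EI.
Compatibility: M_B·(L₁+L₂)/(3EI) = θ_0, giving M_B = 459.3 kN·m (hogging).
Span AB, ΣM about A with M_B applied at B: R_B^{AB}·10.6 = 2442 + 459.3, so R_B^{AB} = 273.7 kN and R_A = 483.6 − 273.7 = 209.9 kN.
Span BC, ΣM about C: R_B^{BC}·5 = 0 + 459.3, so R_B^{BC} = 91.85 kN and R_C = 0 − 91.85 = -91.85 kN.
R_B = 273.7 + 91.85 = 365.6 kN.

R_B = 365.6 kN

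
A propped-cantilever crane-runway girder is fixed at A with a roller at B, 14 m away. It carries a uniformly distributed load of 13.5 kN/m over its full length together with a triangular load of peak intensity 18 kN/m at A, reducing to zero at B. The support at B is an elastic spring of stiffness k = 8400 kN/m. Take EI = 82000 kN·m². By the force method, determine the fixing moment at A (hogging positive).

M_A = 580.2 kN·m

Choose R_B as the redundant. The primary structure is the cantilever fixed at A.
Primary-structure tip deflection at B by superposition:
  UDL 13.5: wL⁴/(8EI) = 64827/EI
  triangular load, peak 18 at the fixed end: w₀L⁴/(30EI) = 23050/EI
  δ_0 = 87877/EI
Flexibility coefficient — unit upward force at B: δ_{BB} = L³/(3EI) = 914.7/EI.
With EI = 82000 kN·m²: δ_0 = 1.0717 m and δ_{BB} = 0.011154 m/kN.
Compatibility — the spring shortens by R_B/k under the reaction it provides: δ_0 − R_B·δ_{BB} = R_B/k. With 1/k = 0.000119 m/kN, R_B = δ_0 / (δ_{BB} + 1/k) = 1.0717 / (0.011154 + 0.000119) = 95.06 kN.
Moment equilibrium about A: M_A = Σ(load moments about A) − R_B·L = 1911 − 95.06×14 = 580.2 kN·m.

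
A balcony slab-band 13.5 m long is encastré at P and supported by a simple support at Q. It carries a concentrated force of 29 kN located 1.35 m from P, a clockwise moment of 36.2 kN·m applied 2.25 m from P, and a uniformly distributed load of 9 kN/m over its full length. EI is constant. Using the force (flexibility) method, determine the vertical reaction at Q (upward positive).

R_Q = 47.21 kN

Choose R_Q as the redundant. The primary structure is the cantilever fixed at P.
Downward deflection at the released point Q due to the loads:
  point load 29 at a = 1.35: Pa²(3L − a)/(6EI) = 344.9/EI
  clockwise couple 36.2 at a = 2.25: M₀a(2L − a)/(2EI) = 1008/EI
  UDL 9: wL⁴/(8EI) = 37367/EI
  δ_0 = 38720/EI
Flexibility coefficient — unit upward force at Q: δ_{QQ} = L³/(3EI) = 820.1/EI.
Compatibility at Q: δ_0 − R_Q·δ_{QQ} = 0, so R_Q = 38720/820.1 = 47.21 kN.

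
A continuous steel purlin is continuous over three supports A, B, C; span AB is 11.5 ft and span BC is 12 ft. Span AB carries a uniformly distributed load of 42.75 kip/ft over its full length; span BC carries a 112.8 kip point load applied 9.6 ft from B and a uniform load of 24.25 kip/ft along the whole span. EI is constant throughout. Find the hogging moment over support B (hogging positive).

Take M_B as the redundant. Released structure: two simple spans AB and BC with a hinge at B.
Rotations at B on the released spans (each span's end-slope, ×1/EI):
  span AB: UDL 42.75: wL³/(24EI) = 2709/EI
  span BC: point load 112.8 at a = 9.6: Pab(L + b)/(6LEI) = 519.8/EI
  span BC: UDL 24.25: wL³/(24EI) = 1746/EI
  relative rotation θ_0 = (2709 + 2266)/EI = 4975/EI
A unit hogging moment at B produces rotation L₁/(3EI) + L₂/(3EI) = 7.833/EI.
Compatibility: M_B·(L₁+L₂)/(3EI) = θ_0, giving M_B = 635.1 kip·ft (hogging).

M_B = 635.1 kip·ft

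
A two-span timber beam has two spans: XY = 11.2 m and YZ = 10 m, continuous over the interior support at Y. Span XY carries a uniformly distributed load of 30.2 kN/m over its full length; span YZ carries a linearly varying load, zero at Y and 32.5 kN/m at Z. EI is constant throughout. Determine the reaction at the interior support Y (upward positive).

R_Y = 287.6 kN

Take M_Y as the redundant. Released structure: two simple spans XY and YZ with a hinge at Y.
Discontinuity in slope at Y on the released structure — sum the simple-span end rotations:
  span XY: UDL 30.2: wL³/(24EI) = 1768/EI
  span YZ: triangular load, peak 32.5: 7w₀L³/(360EI) = 631.9/EI
  relative rotation θ_0 = (1768 + 631.9)/EI = 2400/EI
A unit hogging moment at Y produces rotation L₁/(3EI) + L₂/(3EI) = 7.067/EI.
Slope continuity at Y: θ_0 = M_Y·7.067/EI, so M_Y = 2400/7.067 = 339.6 kN·m (hogging).
Span XY, ΣM about X with M_Y applied at Y: R_Y^{XY}·11.2 = 1894 + 339.6, so R_Y^{XY} = 199.4 kN and R_X = 338.2 − 199.4 = 138.8 kN.
Span YZ, ΣM about Z: R_Y^{YZ}·10 = 541.7 + 339.6, so R_Y^{YZ} = 88.13 kN and R_Z = 162.5 − 88.13 = 74.37 kN.
R_Y = 199.4 + 88.13 = 287.6 kN.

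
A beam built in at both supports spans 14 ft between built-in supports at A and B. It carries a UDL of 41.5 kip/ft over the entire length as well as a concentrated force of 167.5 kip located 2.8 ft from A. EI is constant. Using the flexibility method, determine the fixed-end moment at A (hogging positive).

Release both end moments; the primary structure is a simply-supported span AB with redundants M_A and M_B.
On the primary (simply-supported) span, the end slopes from the loading are:
  at A: UDL 41.5: wL³/(24EI) = 4745/EI
  at B: UDL 41.5: wL³/(24EI) = 4745/EI
  at A: point load 167.5 at a = 2.8: Pab(L + b)/(6LEI) = 1576/EI
  at B: point load 167.5 at a = 2.8: Pab(L + a)/(6LEI) = 1051/EI
  θ_A0 = 6321/EI,  θ_B0 = 5795/EI
Flexibility coefficients: a unit moment at one end gives L/(3EI) there and L/(6EI) at the far end, so f₁₁ = f₂₂ = 4.667/EI and f₁₂ = f₂₁ = 2.333/EI.
Compatibility — zero rotation at each built-in end:
  4.667 M_A + 2.333 M_B = 6321
  2.333 M_A + 4.667 M_B = 5795
Solving the pair gives M_A = 978 kip·ft and M_B = 752.9 kip·ft (hogging).

M_A = 978 kip·ft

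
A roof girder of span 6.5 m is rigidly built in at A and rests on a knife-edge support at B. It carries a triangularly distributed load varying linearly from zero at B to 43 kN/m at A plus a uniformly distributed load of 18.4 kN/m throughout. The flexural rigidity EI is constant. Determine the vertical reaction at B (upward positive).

R_B = 72.8 kN

Choose R_B as the redundant. The primary structure is the cantilever fixed at A.
Primary-structure tip deflection at B by superposition:
  triangular load, peak 43 at the fixed end: w₀L⁴/(30EI) = 2559/EI
  UDL 18.4: wL⁴/(8EI) = 4106/EI
  δ_0 = 6664/EI
Tip deflection under a unit load at B: L³/(3EI) = 91.54/EI.
The prop prevents deflection at B: R_B = δ_0/δ_{BB} = 6664/91.54 = 72.8 kN.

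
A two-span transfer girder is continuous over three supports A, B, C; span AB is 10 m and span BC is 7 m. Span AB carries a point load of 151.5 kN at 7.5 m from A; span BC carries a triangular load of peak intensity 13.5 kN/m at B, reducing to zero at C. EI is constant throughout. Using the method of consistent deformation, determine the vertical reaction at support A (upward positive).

Insert a hinge at B; M_B is the redundant, and each span becomes simply supported.
Discontinuity in slope at B on the released structure — sum the simple-span end rotations:
  span AB: point load 151.5 at a = 7.5: Pab(L + a)/(6LEI) = 828.5/EI
  span BC: triangular load, peak 13.5: w₀L³/(45EI) = 102.9/EI
  relative rotation θ_0 = (828.5 + 102.9)/EI = 931.4/EI
A unit hogging moment at B produces rotation L₁/(3EI) + L₂/(3EI) = 5.667/EI.
Compatibility: M_B·(L₁+L₂)/(3EI) = θ_0, giving M_B = 164.4 kN·m (hogging).
Span AB, ΣM about A with M_B applied at B: R_B^{AB}·10 = 1136 + 164.4, so R_B^{AB} = 130.1 kN and R_A = 151.5 − 130.1 = 21.44 kN.

R_A = 21.44 kN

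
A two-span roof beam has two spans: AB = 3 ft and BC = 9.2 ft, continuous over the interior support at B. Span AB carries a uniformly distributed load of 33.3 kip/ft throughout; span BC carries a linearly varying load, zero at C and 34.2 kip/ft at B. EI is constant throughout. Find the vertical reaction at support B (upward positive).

Insert a hinge at B; M_B is the redundant, and each span becomes simply supported.
End slopes at the hinge B, treating each span as simply supported:
  span AB: UDL 33.3: wL³/(24EI) = 37.46/EI
  span BC: triangular load, peak 34.2: w₀L³/(45EI) = 591.8/EI
  relative rotation θ_0 = (37.46 + 591.8)/EI = 629.3/EI
A unit hogging moment at B produces rotation L₁/(3EI) + L₂/(3EI) = 4.067/EI.
Slope continuity at B: θ_0 = M_B·4.067/EI, so M_B = 629.3/4.067 = 154.7 kip·ft (hogging).
Span AB, ΣM about A with M_B applied at B: R_B^{AB}·3 = 149.8 + 154.7, so R_B^{AB} = 101.5 kip and R_A = 99.9 − 101.5 = -1.629 kip.
Span BC, ΣM about C: R_B^{BC}·9.2 = 964.9 + 154.7, so R_B^{BC} = 121.7 kip and R_C = 157.3 − 121.7 = 35.62 kip.
R_B = 101.5 + 121.7 = 223.2 kip.

R_B = 223.2 kip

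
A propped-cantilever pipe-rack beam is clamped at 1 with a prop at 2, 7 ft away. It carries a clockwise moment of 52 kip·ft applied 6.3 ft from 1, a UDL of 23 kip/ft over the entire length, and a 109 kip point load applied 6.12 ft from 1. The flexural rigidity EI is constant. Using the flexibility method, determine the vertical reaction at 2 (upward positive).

Release the roller at 2. Primary structure: cantilever fixed at 1.
Deflection at 2 on the released cantilever, summing each load's contribution:
  clockwise couple 52 at a = 6.3: M₀a(2L − a)/(2EI) = 1261/EI
  UDL 23: wL⁴/(8EI) = 6903/EI
  point load 109 at a = 6.12: Pa²(3L − a)/(6EI) = 10125/EI
  δ_0 = 18289/EI
Tip deflection under a unit load at 2: L³/(3EI) = 114.3/EI.
Compatibility at 2: δ_0 − R_2·δ_{22} = 0, so R_2 = 18289/114.3 = 160 kip.

R_2 = 160 kip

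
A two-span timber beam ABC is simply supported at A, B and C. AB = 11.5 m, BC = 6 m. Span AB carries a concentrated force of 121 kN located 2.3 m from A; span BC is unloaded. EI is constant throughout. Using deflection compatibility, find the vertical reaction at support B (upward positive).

Release continuity at B by inserting a hinge; the redundant is the internal moment M_B. The primary structure is two simply-supported spans AB and BC.
End slopes at the hinge B, treating each span as simply supported:
  span AB: point load 121 at a = 2.3: Pab(L + a)/(6LEI) = 512.1/EI
  relative rotation θ_0 = (512.1 + 0)/EI = 512.1/EI
A unit hogging moment at B produces rotation L₁/(3EI) + L₂/(3EI) = 5.833/EI.
Slope continuity at B: θ_0 = M_B·5.833/EI, so M_B = 512.1/5.833 = 87.78 kN·m (hogging).
Span AB, ΣM about A with M_B applied at B: R_B^{AB}·11.5 = 278.3 + 87.78, so R_B^{AB} = 31.83 kN and R_A = 121 − 31.83 = 89.17 kN.
Span BC, ΣM about C: R_B^{BC}·6 = 0 + 87.78, so R_B^{BC} = 14.63 kN and R_C = 0 − 14.63 = -14.63 kN.
R_B = 31.83 + 14.63 = 46.46 kN.

R_B = 46.46 kN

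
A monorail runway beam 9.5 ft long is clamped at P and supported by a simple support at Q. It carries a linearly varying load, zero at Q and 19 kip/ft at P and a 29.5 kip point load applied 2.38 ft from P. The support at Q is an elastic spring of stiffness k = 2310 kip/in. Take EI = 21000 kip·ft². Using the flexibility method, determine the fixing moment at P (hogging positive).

Release the roller at Q. Primary structure: cantilever fixed at P.
Primary-structure tip deflection at Q by superposition:
  triangular load, peak 19 at the fixed end: w₀L⁴/(30EI) = 5159/EI
  point load 29.5 at a = 2.38: Pa²(3L − a)/(6EI) = 727.4/EI
  δ_0 = 5886/EI
Flexibility coefficient — unit upward force at Q: δ_{QQ} = L³/(3EI) = 285.8/EI.
With EI = 21000 kip·ft²: δ_0 = 0.28028 ft and δ_{QQ} = 0.013609 ft/kip.
Compatibility — the spring shortens by R_Q/k under the reaction it provides: δ_0 − R_Q·δ_{QQ} = R_Q/k. With 1/k = 1/(2310×12) ft/kip = 0.000036 ft/kip, R_Q = δ_0 / (δ_{QQ} + 1/k) = 0.28028 / (0.013609 + 0.000036) = 20.54 kip.
Moment equilibrium about P: M_P = Σ(load moments about P) − R_Q·L = 356 − 20.54×9.5 = 160.9 kip·ft.

M_P = 160.9 kip·ft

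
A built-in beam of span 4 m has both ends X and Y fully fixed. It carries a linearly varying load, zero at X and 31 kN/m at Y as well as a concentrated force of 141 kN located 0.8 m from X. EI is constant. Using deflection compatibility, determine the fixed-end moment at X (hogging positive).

M_X = 88.73 kN·m

Take the two fixed-end moments M_X, M_Y as redundants; the released structure is the simple span XY.
On the primary (simply-supported) span, the end slopes from the loading are:
  at X: triangular load, peak 31: 7w₀L³/(360EI) = 38.58/EI
  at Y: triangular load, peak 31: w₀L³/(45EI) = 44.09/EI
  at X: point load 141 at a = 0.8: Pab(L + b)/(6LEI) = 108.3/EI
  at Y: point load 141 at a = 0.8: Pab(L + a)/(6LEI) = 72.19/EI
  θ_X0 = 146.9/EI,  θ_Y0 = 116.3/EI
Flexibility coefficients: a unit moment at one end gives L/(3EI) there and L/(6EI) at the far end, so f₁₁ = f₂₂ = 1.333/EI and f₁₂ = f₂₁ = 0.6667/EI.
Compatibility — zero rotation at each built-in end:
  1.333 M_X + 0.6667 M_Y = 146.9
  0.6667 M_X + 1.333 M_Y = 116.3
Solving the pair gives M_X = 88.73 kN·m and M_Y = 42.85 kN·m (hogging).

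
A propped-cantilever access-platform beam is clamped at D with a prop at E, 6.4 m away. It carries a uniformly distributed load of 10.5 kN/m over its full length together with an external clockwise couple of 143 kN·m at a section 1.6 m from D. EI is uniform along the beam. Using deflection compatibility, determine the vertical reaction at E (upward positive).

R_E = 39.86 kN

Release the roller at E. Primary structure: cantilever fixed at D.
Free-end deflection of the primary structure under the applied loading (downward +):
  UDL 10.5: wL⁴/(8EI) = 2202/EI
  clockwise couple 143 at a = 1.6: M₀a(2L − a)/(2EI) = 1281/EI
  δ_0 = 3483/EI
Tip deflection under a unit load at E: L³/(3EI) = 87.38/EI.
Compatibility at E: δ_0 − R_E·δ_{EE} = 0, so R_E = 3483/87.38 = 39.86 kN.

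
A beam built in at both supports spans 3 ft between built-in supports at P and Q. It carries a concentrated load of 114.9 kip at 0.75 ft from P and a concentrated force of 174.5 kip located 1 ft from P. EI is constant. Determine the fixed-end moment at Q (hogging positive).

Release both end moments; the primary structure is a simply-supported span PQ with redundants M_P and M_Q.
On the primary (simply-supported) span, the end slopes from the loading are:
  at P: point load 114.9 at a = 0.75: Pab(L + b)/(6LEI) = 56.55/EI
  at Q: point load 114.9 at a = 0.75: Pab(L + a)/(6LEI) = 40.39/EI
  at P: point load 174.5 at a = 1: Pab(L + b)/(6LEI) = 96.94/EI
  at Q: point load 174.5 at a = 1: Pab(L + a)/(6LEI) = 77.56/EI
  θ_P0 = 153.5/EI,  θ_Q0 = 118/EI
Flexibility coefficients: a unit moment at one end gives L/(3EI) there and L/(6EI) at the far end, so f₁₁ = f₂₂ = 1/EI and f₁₂ = f₂₁ = 0.5/EI.
Compatibility — zero rotation at each built-in end:
  1 M_P + 0.5 M_Q = 153.5
  0.5 M_P + 1 M_Q = 118
Solving the pair gives M_P = 126 kip·ft and M_Q = 54.94 kip·ft (hogging).

M_Q = 54.94 kip·ft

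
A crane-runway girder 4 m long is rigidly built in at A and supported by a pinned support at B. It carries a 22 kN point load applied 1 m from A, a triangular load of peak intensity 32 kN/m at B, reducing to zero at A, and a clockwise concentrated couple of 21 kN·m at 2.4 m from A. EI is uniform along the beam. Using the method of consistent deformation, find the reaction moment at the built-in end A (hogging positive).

M_A = 38.84 kN·m

Take the reaction at B as the redundant and release it; the primary structure is a cantilever fixed at A.
Downward deflection at the released point B due to the loads:
  point load 22 at a = 1: Pa²(3L − a)/(6EI) = 40.33/EI
  triangular load, peak 32 at the free end: 11w₀L⁴/(120EI) = 750.9/EI
  clockwise couple 21 at a = 2.4: M₀a(2L − a)/(2EI) = 141.1/EI
  δ_0 = 932.4/EI
Tip deflection under a unit load at B: L³/(3EI) = 21.33/EI.
The prop prevents deflection at B: R_B = δ_0/δ_{BB} = 932.4/21.33 = 43.71 kN.
Moment equilibrium about A: M_A = Σ(load moments about A) − R_B·L = 213.7 − 43.71×4 = 38.84 kN·m.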